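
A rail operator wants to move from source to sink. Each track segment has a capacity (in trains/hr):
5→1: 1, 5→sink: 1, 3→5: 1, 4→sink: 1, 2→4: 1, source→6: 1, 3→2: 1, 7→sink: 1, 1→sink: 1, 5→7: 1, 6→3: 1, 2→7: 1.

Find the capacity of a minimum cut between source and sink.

Max flow = 1 (via 1 augmenting path).
In the residual at optimum, the set reachable from source is {source}.
Cut edges: source→6 (cap 1). Sum = 1.

1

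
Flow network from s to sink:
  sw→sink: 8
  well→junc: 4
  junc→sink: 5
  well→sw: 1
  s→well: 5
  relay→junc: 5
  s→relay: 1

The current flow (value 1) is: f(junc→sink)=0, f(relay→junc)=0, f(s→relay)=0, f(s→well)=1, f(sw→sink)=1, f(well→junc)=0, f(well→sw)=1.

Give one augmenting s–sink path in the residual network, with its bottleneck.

s→well→junc→sink, bottleneck 4

Residual along s→well→junc→sink: s→well: 4, well→junc: 4, junc→sink: 5.
Bottleneck = min = 4.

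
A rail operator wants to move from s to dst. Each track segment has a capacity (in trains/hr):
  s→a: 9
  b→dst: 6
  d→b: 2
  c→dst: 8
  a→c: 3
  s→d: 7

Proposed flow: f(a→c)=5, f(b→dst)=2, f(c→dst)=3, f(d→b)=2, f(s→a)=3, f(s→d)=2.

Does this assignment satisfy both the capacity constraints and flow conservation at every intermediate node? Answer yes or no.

Capacity violated on a→c: flow 5 > capacity 3.

No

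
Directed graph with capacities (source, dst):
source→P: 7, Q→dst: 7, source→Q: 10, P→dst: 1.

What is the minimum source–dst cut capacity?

8

Max flow = 8 (via 2 augmenting paths).
In the residual at optimum, the set reachable from source is {P, Q, source}.
Cut edges: P→dst (cap 1), Q→dst (cap 7). Sum = 8.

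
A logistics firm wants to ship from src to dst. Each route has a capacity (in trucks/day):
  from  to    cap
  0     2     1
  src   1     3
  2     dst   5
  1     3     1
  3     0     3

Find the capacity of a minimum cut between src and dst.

Max flow = 1 (via 1 augmenting path).
In the residual at optimum, the set reachable from src is {1, src}.
Cut edges: 1->3 (cap 1). Sum = 1.

1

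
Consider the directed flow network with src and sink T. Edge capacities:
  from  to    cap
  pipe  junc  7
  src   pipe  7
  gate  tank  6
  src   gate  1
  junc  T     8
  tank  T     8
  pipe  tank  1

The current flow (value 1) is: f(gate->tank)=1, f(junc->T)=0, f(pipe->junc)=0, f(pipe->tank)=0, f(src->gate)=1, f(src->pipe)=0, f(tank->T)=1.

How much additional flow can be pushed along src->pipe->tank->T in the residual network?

1

Residual capacities along the path: src->pipe: 7, pipe->tank: 1, tank->T: 7.
Minimum is 1.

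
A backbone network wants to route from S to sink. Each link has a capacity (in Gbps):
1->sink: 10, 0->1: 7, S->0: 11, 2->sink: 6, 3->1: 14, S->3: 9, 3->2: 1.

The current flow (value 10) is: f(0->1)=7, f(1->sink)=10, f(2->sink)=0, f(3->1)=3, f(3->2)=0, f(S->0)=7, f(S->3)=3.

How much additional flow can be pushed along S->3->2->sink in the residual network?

Residual capacities along the path: S->3: 6, 3->2: 1, 2->sink: 6.
Minimum is 1.

1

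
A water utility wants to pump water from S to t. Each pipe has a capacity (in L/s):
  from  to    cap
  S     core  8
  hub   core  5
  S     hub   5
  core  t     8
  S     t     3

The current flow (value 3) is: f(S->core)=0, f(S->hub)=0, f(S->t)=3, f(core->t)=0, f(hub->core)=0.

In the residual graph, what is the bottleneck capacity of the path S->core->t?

Residual capacities along the path: S->core: 8, core->t: 8.
Minimum is 8.

8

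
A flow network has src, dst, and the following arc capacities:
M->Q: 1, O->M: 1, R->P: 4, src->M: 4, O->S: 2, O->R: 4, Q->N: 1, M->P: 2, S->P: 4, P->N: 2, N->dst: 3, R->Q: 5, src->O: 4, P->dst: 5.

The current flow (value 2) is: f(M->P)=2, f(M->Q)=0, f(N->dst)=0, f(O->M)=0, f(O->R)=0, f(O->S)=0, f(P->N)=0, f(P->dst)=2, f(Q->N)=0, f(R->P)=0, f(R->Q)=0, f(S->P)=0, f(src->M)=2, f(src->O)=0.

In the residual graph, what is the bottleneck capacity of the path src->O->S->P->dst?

Residual capacities along the path: src->O: 4, O->S: 2, S->P: 4, P->dst: 3.
Minimum is 2.

2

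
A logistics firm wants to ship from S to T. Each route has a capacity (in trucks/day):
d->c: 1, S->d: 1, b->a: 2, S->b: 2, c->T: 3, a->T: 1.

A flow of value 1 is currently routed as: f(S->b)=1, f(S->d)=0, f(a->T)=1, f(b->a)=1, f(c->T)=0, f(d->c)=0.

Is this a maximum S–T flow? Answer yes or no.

No

Residual path S->d->c->T has bottleneck 1 > 0.
Pushing 1 along it raises the flow to 2, so the given flow is not maximum.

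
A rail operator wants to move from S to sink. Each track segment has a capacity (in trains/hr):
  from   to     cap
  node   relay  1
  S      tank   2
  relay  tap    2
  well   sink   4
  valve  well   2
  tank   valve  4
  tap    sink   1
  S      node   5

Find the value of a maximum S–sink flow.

3

Augment S→node→relay→tap→sink: bottleneck 1. Total 1.
Augment S→tank→valve→well→sink: bottleneck 2. Total 3.
No augmenting path remains in the residual graph.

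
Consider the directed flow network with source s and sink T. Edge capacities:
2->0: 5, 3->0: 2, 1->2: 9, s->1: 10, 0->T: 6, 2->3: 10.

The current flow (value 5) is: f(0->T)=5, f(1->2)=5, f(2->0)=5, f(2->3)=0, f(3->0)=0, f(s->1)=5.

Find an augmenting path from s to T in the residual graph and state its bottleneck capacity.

s->1->2->3->0->T, bottleneck 1

Residual along s->1->2->3->0->T: s->1: 5, 1->2: 4, 2->3: 10, 3->0: 2, 0->T: 1.
Bottleneck = min = 1.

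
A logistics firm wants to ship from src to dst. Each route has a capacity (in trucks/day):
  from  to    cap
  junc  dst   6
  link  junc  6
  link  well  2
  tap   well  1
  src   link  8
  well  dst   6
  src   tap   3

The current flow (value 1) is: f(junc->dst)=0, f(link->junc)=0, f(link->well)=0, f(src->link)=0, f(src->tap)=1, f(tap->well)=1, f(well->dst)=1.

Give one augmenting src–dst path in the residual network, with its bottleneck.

src->link->well->dst, bottleneck 2

Residual along src->link->well->dst: src->link: 8, link->well: 2, well->dst: 5.
Bottleneck = min = 2.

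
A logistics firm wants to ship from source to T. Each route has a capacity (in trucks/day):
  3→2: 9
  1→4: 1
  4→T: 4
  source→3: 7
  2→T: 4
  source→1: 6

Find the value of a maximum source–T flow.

Augment source→3→2→T: bottleneck 4. Total 4.
Augment source→1→4→T: bottleneck 1. Total 5.
No augmenting path remains in the residual graph.

5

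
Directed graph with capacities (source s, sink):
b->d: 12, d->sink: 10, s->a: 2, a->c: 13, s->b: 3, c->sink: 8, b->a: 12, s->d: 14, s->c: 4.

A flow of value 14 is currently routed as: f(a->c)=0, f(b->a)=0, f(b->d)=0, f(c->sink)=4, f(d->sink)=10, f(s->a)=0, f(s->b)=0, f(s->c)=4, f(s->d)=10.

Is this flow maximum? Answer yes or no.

No

Residual path s->a->c->sink has bottleneck 2 > 0.
Pushing 2 along it raises the flow to 16, so the given flow is not maximum.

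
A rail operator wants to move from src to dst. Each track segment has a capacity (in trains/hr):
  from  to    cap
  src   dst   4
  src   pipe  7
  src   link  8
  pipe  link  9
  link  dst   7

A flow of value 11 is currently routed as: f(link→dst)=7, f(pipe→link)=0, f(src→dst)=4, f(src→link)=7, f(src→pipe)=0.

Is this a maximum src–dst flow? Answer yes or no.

Residual reachable from src: {link, pipe, src}; dst is not reachable.
Saturated cut: src→dst, link→dst with total capacity 11 = current flow value. Flow is maximum.

Yes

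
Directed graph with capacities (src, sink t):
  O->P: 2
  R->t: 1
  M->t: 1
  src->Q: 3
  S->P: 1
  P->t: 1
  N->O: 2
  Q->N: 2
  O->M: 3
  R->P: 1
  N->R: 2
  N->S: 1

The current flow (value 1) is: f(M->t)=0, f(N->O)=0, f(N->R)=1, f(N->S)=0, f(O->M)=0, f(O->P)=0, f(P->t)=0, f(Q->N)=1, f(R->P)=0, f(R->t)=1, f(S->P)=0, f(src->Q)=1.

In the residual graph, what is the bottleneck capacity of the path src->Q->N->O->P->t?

1

Residual capacities along the path: src->Q: 2, Q->N: 1, N->O: 2, O->P: 2, P->t: 1.
Minimum is 1.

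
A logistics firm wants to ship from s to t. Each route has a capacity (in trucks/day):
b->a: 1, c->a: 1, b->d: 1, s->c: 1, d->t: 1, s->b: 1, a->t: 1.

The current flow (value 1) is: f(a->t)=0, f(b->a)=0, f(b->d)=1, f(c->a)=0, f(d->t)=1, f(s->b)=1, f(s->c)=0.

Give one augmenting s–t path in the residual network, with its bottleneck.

Residual along s->c->a->t: s->c: 1, c->a: 1, a->t: 1.
Bottleneck = min = 1.

s->c->a->t, bottleneck 1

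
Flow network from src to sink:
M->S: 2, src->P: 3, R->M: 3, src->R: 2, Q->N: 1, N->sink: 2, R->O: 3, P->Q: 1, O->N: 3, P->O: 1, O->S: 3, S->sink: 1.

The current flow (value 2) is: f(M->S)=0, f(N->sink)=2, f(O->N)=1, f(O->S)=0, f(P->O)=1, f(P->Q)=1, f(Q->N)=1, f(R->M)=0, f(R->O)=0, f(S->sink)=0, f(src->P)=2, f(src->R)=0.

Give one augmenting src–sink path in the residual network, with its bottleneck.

Residual along src->R->O->S->sink: src->R: 2, R->O: 3, O->S: 3, S->sink: 1.
Bottleneck = min = 1.

src->R->O->S->sink, bottleneck 1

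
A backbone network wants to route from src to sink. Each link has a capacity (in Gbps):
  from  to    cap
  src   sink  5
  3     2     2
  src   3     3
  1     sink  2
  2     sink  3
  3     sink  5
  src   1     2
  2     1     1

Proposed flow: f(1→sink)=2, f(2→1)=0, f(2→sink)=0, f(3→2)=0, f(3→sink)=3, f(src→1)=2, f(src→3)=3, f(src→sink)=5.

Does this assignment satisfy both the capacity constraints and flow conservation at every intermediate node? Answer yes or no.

Every edge has 0 ≤ f(e) ≤ cap(e).
At each intermediate node, inflow equals outflow.

Yes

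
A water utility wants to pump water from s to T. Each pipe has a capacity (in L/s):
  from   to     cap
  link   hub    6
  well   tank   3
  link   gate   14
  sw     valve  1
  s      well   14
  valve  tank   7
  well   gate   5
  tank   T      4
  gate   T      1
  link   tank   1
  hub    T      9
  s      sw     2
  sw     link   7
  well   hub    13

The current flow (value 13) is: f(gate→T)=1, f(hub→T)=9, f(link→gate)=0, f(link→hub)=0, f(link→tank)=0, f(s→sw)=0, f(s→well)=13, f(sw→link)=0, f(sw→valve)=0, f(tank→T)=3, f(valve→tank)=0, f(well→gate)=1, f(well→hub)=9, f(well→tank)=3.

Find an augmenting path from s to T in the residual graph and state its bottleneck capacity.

Residual along s→sw→valve→tank→T: s→sw: 2, sw→valve: 1, valve→tank: 7, tank→T: 1.
Bottleneck = min = 1.

s→sw→valve→tank→T, bottleneck 1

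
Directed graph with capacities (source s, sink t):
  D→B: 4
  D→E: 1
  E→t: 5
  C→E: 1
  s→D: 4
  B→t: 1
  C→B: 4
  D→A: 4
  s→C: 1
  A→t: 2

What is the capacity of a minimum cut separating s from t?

5

Max flow = 5 (via 4 augmenting paths).
In the residual at optimum, the set reachable from s is {s}.
Cut edges: s→D (cap 4), s→C (cap 1). Sum = 5.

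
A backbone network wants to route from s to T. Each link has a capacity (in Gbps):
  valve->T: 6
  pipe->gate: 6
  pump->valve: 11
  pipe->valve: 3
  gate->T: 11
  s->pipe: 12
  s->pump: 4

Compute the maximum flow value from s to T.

12

Augment s->pump->valve->T: bottleneck 4. Total 4.
Augment s->pipe->valve->T: bottleneck 2. Total 6.
Augment s->pipe->gate->T: bottleneck 6. Total 12.
No augmenting path remains in the residual graph.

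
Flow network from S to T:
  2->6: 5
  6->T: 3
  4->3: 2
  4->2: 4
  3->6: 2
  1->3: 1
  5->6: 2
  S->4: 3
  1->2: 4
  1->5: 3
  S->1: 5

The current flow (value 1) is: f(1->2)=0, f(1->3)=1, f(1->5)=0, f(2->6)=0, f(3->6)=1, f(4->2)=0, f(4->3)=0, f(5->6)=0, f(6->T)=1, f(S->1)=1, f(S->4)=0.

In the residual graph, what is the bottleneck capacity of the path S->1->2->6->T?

2

Residual capacities along the path: S->1: 4, 1->2: 4, 2->6: 5, 6->T: 2.
Minimum is 2.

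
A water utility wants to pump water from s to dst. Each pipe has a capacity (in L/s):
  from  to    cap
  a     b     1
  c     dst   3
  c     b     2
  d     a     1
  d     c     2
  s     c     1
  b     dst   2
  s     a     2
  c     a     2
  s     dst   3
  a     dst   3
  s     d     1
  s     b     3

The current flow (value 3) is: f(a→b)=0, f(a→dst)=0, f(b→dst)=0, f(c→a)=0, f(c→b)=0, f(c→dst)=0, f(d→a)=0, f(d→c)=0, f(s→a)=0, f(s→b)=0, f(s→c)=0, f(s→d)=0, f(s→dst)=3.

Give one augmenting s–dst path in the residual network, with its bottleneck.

s→c→dst, bottleneck 1

Residual along s→c→dst: s→c: 1, c→dst: 3.
Bottleneck = min = 1.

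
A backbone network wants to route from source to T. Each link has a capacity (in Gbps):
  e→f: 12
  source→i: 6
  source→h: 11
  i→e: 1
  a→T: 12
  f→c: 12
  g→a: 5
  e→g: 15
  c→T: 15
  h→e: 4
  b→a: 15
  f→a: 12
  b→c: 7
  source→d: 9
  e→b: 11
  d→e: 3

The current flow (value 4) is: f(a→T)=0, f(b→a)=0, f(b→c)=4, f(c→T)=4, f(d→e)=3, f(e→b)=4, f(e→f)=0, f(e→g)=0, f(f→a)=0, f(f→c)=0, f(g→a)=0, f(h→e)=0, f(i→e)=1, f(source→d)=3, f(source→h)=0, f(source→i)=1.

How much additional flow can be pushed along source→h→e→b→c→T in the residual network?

Residual capacities along the path: source→h: 11, h→e: 4, e→b: 7, b→c: 3, c→T: 11.
Minimum is 3.

3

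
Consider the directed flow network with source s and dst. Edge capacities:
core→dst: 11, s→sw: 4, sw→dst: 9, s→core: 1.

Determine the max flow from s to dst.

5

Augment s→core→dst: bottleneck 1. Total 1.
Augment s→sw→dst: bottleneck 4. Total 5.
No augmenting path remains in the residual graph.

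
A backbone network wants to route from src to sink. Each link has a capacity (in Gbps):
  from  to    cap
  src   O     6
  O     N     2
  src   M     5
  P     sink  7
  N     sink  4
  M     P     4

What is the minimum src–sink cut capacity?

Max flow = 6 (via 2 augmenting paths).
In the residual at optimum, the set reachable from src is {M, O, src}.
Cut edges: M->P (cap 4), O->N (cap 2). Sum = 6.

6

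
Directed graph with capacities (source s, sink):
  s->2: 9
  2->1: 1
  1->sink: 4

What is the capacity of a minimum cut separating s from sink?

Max flow = 1 (via 1 augmenting path).
In the residual at optimum, the set reachable from s is {2, s}.
Cut edges: 2->1 (cap 1). Sum = 1.

1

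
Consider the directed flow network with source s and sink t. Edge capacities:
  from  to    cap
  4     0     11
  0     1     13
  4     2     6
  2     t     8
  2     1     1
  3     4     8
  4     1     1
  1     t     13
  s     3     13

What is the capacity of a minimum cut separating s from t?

Max flow = 8 (via 3 augmenting paths).
In the residual at optimum, the set reachable from s is {3, s}.
Cut edges: 3->4 (cap 8). Sum = 8.

8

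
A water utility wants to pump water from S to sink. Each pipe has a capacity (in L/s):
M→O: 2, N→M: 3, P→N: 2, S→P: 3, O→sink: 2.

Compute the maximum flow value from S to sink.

Augment S→P→N→M→O→sink: bottleneck 2. Total 2.
No augmenting path remains in the residual graph.

2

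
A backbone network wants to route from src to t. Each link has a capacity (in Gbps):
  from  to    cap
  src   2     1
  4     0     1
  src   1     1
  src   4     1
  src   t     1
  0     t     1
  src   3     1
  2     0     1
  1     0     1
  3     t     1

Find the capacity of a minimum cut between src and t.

3

Max flow = 3 (via 3 augmenting paths).
In the residual at optimum, the set reachable from src is {0, 1, 2, 4, src}.
Cut edges: src→3 (cap 1), src→t (cap 1), 0→t (cap 1). Sum = 3.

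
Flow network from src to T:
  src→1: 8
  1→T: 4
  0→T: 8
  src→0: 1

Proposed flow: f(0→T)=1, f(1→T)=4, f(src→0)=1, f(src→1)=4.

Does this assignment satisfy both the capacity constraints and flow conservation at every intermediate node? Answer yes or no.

Every edge has 0 ≤ f(e) ≤ cap(e).
At each intermediate node, inflow equals outflow.

Yes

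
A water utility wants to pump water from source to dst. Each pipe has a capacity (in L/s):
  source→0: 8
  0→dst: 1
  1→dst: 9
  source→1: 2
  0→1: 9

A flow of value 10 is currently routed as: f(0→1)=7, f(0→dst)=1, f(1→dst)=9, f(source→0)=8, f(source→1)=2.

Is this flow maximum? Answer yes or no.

Residual reachable from source: {source}; dst is not reachable.
Saturated cut: source→0, source→1 with total capacity 10 = current flow value. Flow is maximum.

Yes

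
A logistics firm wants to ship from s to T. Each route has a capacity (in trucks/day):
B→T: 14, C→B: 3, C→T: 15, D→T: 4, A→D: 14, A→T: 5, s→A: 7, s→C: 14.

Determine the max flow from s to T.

Augment s→A→T: bottleneck 5. Total 5.
Augment s→C→T: bottleneck 14. Total 19.
Augment s→A→D→T: bottleneck 2. Total 21.
No augmenting path remains in the residual graph.

21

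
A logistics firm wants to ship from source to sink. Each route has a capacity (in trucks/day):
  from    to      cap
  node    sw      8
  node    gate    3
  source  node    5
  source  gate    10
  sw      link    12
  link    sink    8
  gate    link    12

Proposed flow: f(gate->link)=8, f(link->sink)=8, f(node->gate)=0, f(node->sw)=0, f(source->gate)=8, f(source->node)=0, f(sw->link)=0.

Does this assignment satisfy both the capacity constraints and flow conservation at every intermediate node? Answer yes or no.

Yes

Every edge has 0 ≤ f(e) ≤ cap(e).
At each intermediate node, inflow equals outflow.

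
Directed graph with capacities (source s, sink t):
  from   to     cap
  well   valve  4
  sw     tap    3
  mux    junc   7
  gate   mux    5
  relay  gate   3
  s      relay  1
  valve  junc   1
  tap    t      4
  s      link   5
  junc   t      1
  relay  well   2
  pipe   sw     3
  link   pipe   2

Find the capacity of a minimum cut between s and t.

Max flow = 3 (via 2 augmenting paths).
In the residual at optimum, the set reachable from s is {link, s}.
Cut edges: link->pipe (cap 2), s->relay (cap 1). Sum = 3.

3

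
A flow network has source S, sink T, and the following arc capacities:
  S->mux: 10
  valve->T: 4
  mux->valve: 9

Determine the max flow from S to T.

4

Augment S->mux->valve->T: bottleneck 4. Total 4.
No augmenting path remains in the residual graph.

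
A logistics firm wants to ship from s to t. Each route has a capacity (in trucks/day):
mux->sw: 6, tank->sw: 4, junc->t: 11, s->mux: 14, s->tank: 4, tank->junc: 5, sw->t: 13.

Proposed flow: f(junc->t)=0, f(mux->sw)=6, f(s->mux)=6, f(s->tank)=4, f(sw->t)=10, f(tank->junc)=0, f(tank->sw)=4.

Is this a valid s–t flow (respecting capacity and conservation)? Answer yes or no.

Yes

Every edge has 0 ≤ f(e) ≤ cap(e).
At each intermediate node, inflow equals outflow.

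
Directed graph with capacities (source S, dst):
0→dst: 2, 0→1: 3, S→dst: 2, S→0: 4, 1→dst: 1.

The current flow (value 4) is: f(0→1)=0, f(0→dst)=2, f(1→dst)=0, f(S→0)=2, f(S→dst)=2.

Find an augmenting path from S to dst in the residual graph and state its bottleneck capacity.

Residual along S→0→1→dst: S→0: 2, 0→1: 3, 1→dst: 1.
Bottleneck = min = 1.

S→0→1→dst, bottleneck 1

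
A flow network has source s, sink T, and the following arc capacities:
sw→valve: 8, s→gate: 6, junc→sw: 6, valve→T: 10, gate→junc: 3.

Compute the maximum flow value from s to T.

3

Augment s→gate→junc→sw→valve→T: bottleneck 3. Total 3.
No augmenting path remains in the residual graph.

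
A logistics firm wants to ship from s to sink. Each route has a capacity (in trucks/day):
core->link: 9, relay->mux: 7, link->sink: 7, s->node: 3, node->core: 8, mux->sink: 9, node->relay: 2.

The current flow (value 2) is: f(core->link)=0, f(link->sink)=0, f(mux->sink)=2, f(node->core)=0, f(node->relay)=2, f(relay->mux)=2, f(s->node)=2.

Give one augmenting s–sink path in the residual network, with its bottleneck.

s->node->core->link->sink, bottleneck 1

Residual along s->node->core->link->sink: s->node: 1, node->core: 8, core->link: 9, link->sink: 7.
Bottleneck = min = 1.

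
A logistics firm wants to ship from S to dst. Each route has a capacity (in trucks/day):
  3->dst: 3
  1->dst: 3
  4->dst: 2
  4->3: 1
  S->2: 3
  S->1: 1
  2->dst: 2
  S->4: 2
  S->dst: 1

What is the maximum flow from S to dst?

Augment S->dst: bottleneck 1. Total 1.
Augment S->4->dst: bottleneck 2. Total 3.
Augment S->2->dst: bottleneck 2. Total 5.
Augment S->1->dst: bottleneck 1. Total 6.
No augmenting path remains in the residual graph.

6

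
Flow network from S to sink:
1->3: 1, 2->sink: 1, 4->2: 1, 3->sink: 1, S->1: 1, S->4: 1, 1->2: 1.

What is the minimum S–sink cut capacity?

Max flow = 2 (via 2 augmenting paths).
In the residual at optimum, the set reachable from S is {S}.
Cut edges: S->4 (cap 1), S->1 (cap 1). Sum = 2.

2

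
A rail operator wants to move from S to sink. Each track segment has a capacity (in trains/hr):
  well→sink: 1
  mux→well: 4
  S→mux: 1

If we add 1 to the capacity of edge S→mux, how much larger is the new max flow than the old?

0

Original max flow = 1.
Even with extra capacity on S→mux, another cut of capacity 1 remains binding.
New max flow = 1. Increase = 0.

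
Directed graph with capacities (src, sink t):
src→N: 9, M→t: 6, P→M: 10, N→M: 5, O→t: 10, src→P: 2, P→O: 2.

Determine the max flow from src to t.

Augment src→P→O→t: bottleneck 2. Total 2.
Augment src→N→M→t: bottleneck 5. Total 7.
No augmenting path remains in the residual graph.

7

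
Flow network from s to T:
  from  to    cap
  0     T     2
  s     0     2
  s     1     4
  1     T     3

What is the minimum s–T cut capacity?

Max flow = 5 (via 2 augmenting paths).
In the residual at optimum, the set reachable from s is {1, s}.
Cut edges: s→0 (cap 2), 1→T (cap 3). Sum = 5.

5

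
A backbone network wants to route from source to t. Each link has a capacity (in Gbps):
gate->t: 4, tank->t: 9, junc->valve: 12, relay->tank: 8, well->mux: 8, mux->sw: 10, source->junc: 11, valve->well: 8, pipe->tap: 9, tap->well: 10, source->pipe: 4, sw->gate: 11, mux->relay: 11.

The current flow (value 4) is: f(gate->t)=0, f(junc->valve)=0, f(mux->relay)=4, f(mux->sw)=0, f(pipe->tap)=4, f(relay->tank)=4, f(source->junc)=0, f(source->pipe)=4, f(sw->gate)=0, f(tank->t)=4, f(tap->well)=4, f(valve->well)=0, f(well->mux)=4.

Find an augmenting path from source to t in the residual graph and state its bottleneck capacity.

source->junc->valve->well->mux->relay->tank->t, bottleneck 4

Residual along source->junc->valve->well->mux->relay->tank->t: source->junc: 11, junc->valve: 12, valve->well: 8, well->mux: 4, mux->relay: 7, relay->tank: 4, tank->t: 5.
Bottleneck = min = 4.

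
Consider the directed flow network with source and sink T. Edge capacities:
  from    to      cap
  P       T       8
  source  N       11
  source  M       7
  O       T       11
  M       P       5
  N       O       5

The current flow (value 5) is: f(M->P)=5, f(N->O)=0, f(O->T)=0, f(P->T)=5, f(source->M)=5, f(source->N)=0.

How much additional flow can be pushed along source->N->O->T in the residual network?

Residual capacities along the path: source->N: 11, N->O: 5, O->T: 11.
Minimum is 5.

5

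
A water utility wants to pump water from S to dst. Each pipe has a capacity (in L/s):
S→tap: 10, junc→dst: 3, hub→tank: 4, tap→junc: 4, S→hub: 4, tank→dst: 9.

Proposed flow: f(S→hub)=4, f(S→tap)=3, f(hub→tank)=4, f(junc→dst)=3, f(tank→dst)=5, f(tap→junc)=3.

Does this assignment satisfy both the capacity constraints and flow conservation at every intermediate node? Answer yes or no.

Conservation fails at tank: inflow 4 ≠ outflow 5.

No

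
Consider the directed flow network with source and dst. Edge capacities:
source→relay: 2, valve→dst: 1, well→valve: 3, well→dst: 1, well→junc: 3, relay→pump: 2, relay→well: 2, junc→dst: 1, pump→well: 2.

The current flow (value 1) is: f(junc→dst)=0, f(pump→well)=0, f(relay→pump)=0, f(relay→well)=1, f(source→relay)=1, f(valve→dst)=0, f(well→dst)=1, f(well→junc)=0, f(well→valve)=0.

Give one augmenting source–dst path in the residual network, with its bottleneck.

source→relay→well→valve→dst, bottleneck 1

Residual along source→relay→well→valve→dst: source→relay: 1, relay→well: 1, well→valve: 3, valve→dst: 1.
Bottleneck = min = 1.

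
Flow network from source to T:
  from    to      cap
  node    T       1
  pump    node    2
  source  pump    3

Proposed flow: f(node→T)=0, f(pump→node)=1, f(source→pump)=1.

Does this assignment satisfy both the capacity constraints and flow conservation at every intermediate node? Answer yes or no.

Conservation fails at node: inflow 1 ≠ outflow 0.

No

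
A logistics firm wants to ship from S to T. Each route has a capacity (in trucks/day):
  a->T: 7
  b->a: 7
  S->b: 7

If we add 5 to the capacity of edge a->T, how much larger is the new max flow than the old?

Original max flow = 7.
Edge a->T does not cross the min cut (source side {S}), so extra capacity there cannot help.
New max flow = 7. Increase = 0.

0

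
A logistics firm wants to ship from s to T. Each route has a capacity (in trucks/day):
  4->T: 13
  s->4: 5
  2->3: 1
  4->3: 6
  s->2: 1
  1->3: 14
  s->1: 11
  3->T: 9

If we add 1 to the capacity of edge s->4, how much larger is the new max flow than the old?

1

Original max flow = 14.
After raising cap(s->4), augmenting paths through that edge carry 1 more unit.
New max flow = 15. Increase = 1.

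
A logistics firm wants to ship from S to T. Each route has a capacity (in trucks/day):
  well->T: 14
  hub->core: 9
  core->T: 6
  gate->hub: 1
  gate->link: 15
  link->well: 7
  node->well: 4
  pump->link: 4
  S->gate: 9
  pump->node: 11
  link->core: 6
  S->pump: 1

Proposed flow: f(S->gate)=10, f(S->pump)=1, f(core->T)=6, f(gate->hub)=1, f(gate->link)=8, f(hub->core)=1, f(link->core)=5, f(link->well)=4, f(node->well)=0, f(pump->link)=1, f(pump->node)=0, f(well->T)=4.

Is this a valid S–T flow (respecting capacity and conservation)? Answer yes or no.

Capacity violated on S->gate: flow 10 > capacity 9.

No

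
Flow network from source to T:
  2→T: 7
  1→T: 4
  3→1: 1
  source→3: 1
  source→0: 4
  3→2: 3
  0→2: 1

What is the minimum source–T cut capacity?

2

Max flow = 2 (via 2 augmenting paths).
In the residual at optimum, the set reachable from source is {0, source}.
Cut edges: source→3 (cap 1), 0→2 (cap 1). Sum = 2.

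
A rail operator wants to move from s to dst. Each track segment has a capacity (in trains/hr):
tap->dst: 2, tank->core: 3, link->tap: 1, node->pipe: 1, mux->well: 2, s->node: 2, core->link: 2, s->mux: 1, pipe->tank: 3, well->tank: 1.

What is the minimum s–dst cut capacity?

1

Max flow = 1 (via 1 augmenting path).
In the residual at optimum, the set reachable from s is {core, link, mux, node, pipe, s, tank, well}.
Cut edges: link->tap (cap 1). Sum = 1.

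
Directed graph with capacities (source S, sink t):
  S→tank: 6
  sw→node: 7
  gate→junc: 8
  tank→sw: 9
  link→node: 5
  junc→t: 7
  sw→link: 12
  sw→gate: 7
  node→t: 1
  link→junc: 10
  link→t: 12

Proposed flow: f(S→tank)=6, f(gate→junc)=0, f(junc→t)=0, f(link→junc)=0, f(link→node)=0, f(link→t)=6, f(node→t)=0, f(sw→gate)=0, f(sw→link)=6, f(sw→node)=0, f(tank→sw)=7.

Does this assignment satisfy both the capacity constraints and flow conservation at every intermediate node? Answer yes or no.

No

Conservation fails at tank: inflow 6 ≠ outflow 7.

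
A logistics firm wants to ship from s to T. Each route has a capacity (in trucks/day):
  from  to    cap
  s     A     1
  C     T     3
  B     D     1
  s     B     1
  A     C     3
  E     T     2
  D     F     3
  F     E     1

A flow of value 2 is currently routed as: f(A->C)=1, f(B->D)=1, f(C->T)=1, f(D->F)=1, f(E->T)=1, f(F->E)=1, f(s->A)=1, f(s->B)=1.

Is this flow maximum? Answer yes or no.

Yes

Residual reachable from s: {s}; T is not reachable.
Saturated cut: s->A, s->B with total capacity 2 = current flow value. Flow is maximum.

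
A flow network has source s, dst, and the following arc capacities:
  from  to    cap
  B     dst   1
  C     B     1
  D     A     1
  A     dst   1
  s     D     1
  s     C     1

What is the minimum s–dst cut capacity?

2

Max flow = 2 (via 2 augmenting paths).
In the residual at optimum, the set reachable from s is {s}.
Cut edges: s→D (cap 1), s→C (cap 1). Sum = 2.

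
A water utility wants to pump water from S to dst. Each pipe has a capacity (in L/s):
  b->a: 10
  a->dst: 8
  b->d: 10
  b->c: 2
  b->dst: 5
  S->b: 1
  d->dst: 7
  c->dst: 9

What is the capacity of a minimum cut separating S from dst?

Max flow = 1 (via 1 augmenting path).
In the residual at optimum, the set reachable from S is {S}.
Cut edges: S->b (cap 1). Sum = 1.

1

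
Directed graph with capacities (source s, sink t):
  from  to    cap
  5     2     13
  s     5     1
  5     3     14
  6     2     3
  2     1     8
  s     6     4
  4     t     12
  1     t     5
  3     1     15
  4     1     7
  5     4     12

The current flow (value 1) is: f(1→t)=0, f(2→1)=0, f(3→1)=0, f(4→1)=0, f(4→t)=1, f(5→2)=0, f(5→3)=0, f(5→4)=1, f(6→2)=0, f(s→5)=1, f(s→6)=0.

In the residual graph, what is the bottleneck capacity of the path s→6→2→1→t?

Residual capacities along the path: s→6: 4, 6→2: 3, 2→1: 8, 1→t: 5.
Minimum is 3.

3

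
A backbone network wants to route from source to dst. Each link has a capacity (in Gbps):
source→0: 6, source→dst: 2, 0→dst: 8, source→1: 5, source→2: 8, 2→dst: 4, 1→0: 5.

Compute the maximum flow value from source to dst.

14

Augment source→dst: bottleneck 2. Total 2.
Augment source→2→dst: bottleneck 4. Total 6.
Augment source→0→dst: bottleneck 6. Total 12.
Augment source→1→0→dst: bottleneck 2. Total 14.
No augmenting path remains in the residual graph.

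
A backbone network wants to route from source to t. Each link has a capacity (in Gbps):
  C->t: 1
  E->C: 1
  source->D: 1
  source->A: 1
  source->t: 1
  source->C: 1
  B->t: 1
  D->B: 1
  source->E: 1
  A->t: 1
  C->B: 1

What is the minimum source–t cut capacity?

Max flow = 4 (via 4 augmenting paths).
In the residual at optimum, the set reachable from source is {B, C, D, E, source}.
Cut edges: source->A (cap 1), source->t (cap 1), C->t (cap 1), B->t (cap 1). Sum = 4.

4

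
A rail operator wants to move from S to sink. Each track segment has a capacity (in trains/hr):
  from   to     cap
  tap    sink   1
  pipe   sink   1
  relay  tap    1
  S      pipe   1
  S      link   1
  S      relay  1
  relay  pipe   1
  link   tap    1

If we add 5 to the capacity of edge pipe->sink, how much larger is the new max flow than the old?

Original max flow = 2.
After raising cap(pipe->sink), augmenting paths through that edge carry 1 more unit.
New max flow = 3. Increase = 1.

1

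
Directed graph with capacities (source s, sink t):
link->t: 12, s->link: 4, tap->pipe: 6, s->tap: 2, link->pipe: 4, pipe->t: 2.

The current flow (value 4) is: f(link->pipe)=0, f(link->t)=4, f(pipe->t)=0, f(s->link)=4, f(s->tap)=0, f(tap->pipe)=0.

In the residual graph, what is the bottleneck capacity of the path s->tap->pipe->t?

2

Residual capacities along the path: s->tap: 2, tap->pipe: 6, pipe->t: 2.
Minimum is 2.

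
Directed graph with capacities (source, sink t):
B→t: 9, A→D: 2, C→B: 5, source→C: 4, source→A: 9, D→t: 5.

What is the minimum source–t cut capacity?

6

Max flow = 6 (via 2 augmenting paths).
In the residual at optimum, the set reachable from source is {A, source}.
Cut edges: A→D (cap 2), source→C (cap 4). Sum = 6.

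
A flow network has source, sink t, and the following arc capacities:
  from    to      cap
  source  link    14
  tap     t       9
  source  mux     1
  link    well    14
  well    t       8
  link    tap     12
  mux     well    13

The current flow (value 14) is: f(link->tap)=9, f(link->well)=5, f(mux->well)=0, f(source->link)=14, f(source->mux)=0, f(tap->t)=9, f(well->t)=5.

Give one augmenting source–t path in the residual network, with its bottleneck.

Residual along source->mux->well->t: source->mux: 1, mux->well: 13, well->t: 3.
Bottleneck = min = 1.

source->mux->well->t, bottleneck 1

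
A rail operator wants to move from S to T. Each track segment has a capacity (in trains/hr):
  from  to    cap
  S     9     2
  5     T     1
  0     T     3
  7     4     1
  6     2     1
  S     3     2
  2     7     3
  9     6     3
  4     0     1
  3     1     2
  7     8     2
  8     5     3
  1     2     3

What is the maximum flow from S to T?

Augment S→3→1→2→7→4→0→T: bottleneck 1. Total 1.
Augment S→3→1→2→7→8→5→T: bottleneck 1. Total 2.
No augmenting path remains in the residual graph.

2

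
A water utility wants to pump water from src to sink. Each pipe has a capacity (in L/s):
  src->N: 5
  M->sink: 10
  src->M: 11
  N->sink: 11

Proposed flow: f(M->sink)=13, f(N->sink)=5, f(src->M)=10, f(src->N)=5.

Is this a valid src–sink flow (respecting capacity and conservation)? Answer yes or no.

No

Capacity violated on M->sink: flow 13 > capacity 10.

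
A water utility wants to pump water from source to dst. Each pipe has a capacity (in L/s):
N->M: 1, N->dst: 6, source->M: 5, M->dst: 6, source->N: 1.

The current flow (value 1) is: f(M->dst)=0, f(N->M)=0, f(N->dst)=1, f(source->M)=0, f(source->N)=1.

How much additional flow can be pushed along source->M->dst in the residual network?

5

Residual capacities along the path: source->M: 5, M->dst: 6.
Minimum is 5.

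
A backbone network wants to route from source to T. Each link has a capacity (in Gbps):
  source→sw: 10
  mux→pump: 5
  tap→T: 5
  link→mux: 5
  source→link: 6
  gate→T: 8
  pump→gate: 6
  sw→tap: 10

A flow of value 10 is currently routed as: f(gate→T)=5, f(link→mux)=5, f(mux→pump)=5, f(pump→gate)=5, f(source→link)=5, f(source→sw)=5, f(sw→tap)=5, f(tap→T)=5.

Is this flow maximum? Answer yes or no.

Yes

Residual reachable from source: {link, source, sw, tap}; T is not reachable.
Saturated cut: link→mux, tap→T with total capacity 10 = current flow value. Flow is maximum.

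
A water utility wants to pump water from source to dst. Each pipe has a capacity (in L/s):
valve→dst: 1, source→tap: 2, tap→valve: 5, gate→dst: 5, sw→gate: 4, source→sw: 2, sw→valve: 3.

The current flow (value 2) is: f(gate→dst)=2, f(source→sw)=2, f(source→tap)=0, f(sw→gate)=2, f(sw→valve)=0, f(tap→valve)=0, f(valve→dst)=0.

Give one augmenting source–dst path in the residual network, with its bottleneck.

source→tap→valve→dst, bottleneck 1

Residual along source→tap→valve→dst: source→tap: 2, tap→valve: 5, valve→dst: 1.
Bottleneck = min = 1.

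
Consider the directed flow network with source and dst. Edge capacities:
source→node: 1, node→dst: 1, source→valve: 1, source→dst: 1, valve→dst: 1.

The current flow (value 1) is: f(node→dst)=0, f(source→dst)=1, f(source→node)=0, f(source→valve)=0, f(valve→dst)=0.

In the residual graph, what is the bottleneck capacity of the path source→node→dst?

1

Residual capacities along the path: source→node: 1, node→dst: 1.
Minimum is 1.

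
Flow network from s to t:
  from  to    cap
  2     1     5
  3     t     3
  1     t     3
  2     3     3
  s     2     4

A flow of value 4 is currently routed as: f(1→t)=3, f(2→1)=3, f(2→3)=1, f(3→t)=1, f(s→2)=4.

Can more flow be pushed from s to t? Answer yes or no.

No

Residual reachable from s: {s}; t is not reachable.
Saturated cut: s→2 with total capacity 4 = current flow value. Flow is maximum.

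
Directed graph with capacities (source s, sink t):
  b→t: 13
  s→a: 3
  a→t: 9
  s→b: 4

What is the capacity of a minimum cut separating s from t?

7

Max flow = 7 (via 2 augmenting paths).
In the residual at optimum, the set reachable from s is {s}.
Cut edges: s→a (cap 3), s→b (cap 4). Sum = 7.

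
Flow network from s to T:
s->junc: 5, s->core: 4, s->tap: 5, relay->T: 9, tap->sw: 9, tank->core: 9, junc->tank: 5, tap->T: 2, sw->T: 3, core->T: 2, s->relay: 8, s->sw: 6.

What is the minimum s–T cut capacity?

15

Max flow = 15 (via 4 augmenting paths).
In the residual at optimum, the set reachable from s is {core, junc, s, sw, tank, tap}.
Cut edges: s->relay (cap 8), tap->T (cap 2), sw->T (cap 3), core->T (cap 2). Sum = 15.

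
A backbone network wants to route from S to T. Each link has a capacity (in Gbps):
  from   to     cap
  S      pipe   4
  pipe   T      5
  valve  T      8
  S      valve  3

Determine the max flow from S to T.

Augment S→pipe→T: bottleneck 4. Total 4.
Augment S→valve→T: bottleneck 3. Total 7.
No augmenting path remains in the residual graph.

7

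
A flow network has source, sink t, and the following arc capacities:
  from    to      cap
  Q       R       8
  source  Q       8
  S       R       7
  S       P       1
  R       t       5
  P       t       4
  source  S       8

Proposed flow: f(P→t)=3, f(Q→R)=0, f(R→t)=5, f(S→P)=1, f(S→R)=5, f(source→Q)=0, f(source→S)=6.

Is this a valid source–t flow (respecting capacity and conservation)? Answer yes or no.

No

Conservation fails at P: inflow 1 ≠ outflow 3.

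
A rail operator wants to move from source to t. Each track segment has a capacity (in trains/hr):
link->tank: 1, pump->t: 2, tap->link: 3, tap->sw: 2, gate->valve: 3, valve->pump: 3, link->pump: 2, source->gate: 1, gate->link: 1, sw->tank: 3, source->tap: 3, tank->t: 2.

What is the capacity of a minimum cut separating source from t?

Max flow = 4 (via 4 augmenting paths).
In the residual at optimum, the set reachable from source is {source}.
Cut edges: source->gate (cap 1), source->tap (cap 3). Sum = 4.

4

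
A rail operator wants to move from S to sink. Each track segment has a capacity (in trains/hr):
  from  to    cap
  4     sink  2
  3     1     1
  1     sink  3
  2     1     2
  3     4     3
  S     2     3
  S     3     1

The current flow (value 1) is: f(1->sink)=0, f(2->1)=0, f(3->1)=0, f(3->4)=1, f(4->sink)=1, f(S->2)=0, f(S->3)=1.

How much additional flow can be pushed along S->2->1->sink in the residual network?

Residual capacities along the path: S->2: 3, 2->1: 2, 1->sink: 3.
Minimum is 2.

2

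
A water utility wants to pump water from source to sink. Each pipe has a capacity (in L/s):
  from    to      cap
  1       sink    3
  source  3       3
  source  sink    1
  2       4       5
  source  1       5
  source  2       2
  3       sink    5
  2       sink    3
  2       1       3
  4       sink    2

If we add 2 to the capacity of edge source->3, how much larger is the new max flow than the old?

Original max flow = 9.
After raising cap(source->3), augmenting paths through that edge carry 2 more units.
New max flow = 11. Increase = 2.

2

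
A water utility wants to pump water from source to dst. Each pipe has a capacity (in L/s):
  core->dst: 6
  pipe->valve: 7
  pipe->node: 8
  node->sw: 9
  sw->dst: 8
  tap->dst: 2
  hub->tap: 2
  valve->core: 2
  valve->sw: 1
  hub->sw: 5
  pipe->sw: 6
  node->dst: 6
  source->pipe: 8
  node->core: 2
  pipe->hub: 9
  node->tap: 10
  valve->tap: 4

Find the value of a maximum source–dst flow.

8

Augment source->pipe->node->dst: bottleneck 6. Total 6.
Augment source->pipe->sw->dst: bottleneck 2. Total 8.
No augmenting path remains in the residual graph.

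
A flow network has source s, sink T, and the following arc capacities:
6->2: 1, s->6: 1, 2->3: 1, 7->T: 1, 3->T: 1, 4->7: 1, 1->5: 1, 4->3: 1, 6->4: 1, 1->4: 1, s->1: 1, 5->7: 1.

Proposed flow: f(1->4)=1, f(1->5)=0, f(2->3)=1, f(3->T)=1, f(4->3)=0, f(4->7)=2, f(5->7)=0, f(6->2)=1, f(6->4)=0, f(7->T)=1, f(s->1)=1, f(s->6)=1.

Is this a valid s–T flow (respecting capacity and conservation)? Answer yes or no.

No

Capacity violated on 4->7: flow 2 > capacity 1.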